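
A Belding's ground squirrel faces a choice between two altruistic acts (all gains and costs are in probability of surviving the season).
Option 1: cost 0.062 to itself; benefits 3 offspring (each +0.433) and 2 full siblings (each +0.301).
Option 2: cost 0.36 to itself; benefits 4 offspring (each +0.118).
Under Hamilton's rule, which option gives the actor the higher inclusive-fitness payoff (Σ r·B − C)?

Option 1

Option 1: r to an offspring = 0.5.
Option 1: r to a full sibling = 0.5.
Option 1: Σ r·B − C = (3·0.5·0.433 + 2·0.5·0.301) − 0.062 = 0.8885.
Option 2: r to an offspring = 0.5.
Option 2: Σ r·B − C = (4·0.5·0.118) − 0.36 = -0.124.
Option 1 has the higher net inclusive-fitness payoff.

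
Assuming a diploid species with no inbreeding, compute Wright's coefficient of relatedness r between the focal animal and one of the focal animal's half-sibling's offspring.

0.125

Each parent–offspring link contributes a factor of 1/2, and independent paths through distinct common ancestors add.
Half-aunt/uncle↔niece/nephew: one path of length 3: r = (1/2)^3 = 1/8.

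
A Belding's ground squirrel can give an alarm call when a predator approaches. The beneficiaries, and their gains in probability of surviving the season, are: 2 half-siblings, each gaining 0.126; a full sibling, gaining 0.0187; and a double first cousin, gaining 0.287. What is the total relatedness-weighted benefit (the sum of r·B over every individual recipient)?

r to a half-sibling = 0.25 (half-sibs share one parent — one path of length 2: r = (1/2)^2 = 1/4).
r to a full sibling = 0.5 (full sibs share both parents — two paths of length 2: r = 2·(1/2)^2 = 1/2).
r to a double first cousin = 1/4 (double first cousins share both grandparent pairs — four paths of length 4: r = 4·(1/2)^4 = 1/4).
Summing one r·B term per recipient: 2·0.25·0.126 + 1·0.5·0.0187 + 1·0.25·0.287 = 0.1441.

0.1441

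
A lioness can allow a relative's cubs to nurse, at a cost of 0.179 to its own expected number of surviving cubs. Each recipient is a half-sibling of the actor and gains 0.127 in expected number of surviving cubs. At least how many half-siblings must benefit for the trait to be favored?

6

r to a half-sibling = 0.25 (half-sibs share one parent — one path of length 2: r = (1/2)^2 = 1/4).
Hamilton's rule: n·r·B > C  ⇒  n > C/(r·B) = 0.179/(0.25·0.127) = 5.638.
The smallest integer exceeding 5.638 is 6.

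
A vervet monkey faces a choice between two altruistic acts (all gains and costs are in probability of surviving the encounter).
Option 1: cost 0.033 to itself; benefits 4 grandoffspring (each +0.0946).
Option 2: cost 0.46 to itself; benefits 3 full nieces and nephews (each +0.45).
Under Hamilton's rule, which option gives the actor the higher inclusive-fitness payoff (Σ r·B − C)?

Option 1

Option 1: r to a grandoffspring = 0.25.
Option 1: Σ r·B − C = (4·0.25·0.0946) − 0.033 = 0.0616.
Option 2: r to a full niece or nephew = 0.25.
Option 2: Σ r·B − C = (3·0.25·0.45) − 0.46 = -0.1225.
Option 1 has the higher net inclusive-fitness payoff.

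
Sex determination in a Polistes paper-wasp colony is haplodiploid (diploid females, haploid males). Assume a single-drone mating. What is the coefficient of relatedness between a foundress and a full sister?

0.75

Haplodiploid full sisters inherit their father's entire haploid genome identically (contributing 1/2) and on average half of their mother's contribution (1/2 · 1/2 = 1/4); r = 1/2 + 1/4 = 3/4.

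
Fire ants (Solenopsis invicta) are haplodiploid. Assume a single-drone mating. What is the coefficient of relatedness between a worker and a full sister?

0.75

Haplodiploid full sisters inherit their father's entire haploid genome identically (contributing 1/2) and on average half of their mother's contribution (1/2 · 1/2 = 1/4); r = 1/2 + 1/4 = 3/4.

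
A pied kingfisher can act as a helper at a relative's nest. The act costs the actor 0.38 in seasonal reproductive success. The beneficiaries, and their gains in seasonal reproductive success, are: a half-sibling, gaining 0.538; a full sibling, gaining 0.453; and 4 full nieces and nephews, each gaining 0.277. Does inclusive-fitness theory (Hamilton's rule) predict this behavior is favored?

Hamilton's rule: the trait is favored when the sum of r·B over every recipient exceeds the actor's cost C.
r to a half-sibling = 0.25 (half-sibs share one parent — one path of length 2: r = (1/2)^2 = 1/4).
r to a full sibling = 1/2 (full sibs share both parents — two paths of length 2: r = 2·(1/2)^2 = 1/2).
r to a full niece or nephew = 1/4 (full aunt/uncle↔niece/nephew: two paths of length 3 through the shared grandparent pair: r = 2·(1/2)^3 = 1/4).
Summing one r·B term per recipient: 1·0.25·0.538 + 1·0.5·0.453 + 4·0.25·0.277 = 0.638.
0.638 > 0.38: the indirect benefit exceeds the cost.

Yes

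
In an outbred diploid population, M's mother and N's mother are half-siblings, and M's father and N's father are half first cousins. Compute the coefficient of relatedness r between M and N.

Wright's path rule: contributions from independent ancestry routes add.
M and N are related in two ways: half first cousins through their mothers (r = 1/16) and half second cousins through their fathers (r = 1/64).
r = 1/16 + 1/64 = 5/64 = 0.078125.

0.078125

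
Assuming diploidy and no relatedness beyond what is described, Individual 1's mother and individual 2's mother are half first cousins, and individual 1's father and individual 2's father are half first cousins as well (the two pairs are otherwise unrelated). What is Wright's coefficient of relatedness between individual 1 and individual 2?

0.03125

With two independent routes of shared ancestry, r is the sum of the two contributions.
Individual 1 and individual 2 are related in two ways: half second cousins through their mothers (r = 1/64) and half second cousins through their fathers (r = 1/64).
r = 1/64 + 1/64 = 1/32 = 0.03125.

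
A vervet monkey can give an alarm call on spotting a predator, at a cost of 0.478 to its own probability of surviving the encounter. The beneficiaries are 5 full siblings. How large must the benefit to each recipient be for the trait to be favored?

r to a full sibling = 0.5 (full sibs share both parents — two paths of length 2: r = 2·(1/2)^2 = 1/2).
Hamilton's rule with n recipients of equal r: n·r·B > C, so B > C/(n·r) = 0.478/(5·0.5) = 0.1912.

0.1912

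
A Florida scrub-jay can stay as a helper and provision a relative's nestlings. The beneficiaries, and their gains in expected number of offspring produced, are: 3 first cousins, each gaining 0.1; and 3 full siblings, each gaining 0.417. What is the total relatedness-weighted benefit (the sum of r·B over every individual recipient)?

0.663

r to a first cousin = 0.125 (first cousins share one grandparent pair — two paths of length 4: r = 2·(1/2)^4 = 1/8).
r to a full sibling = 1/2 (full sibs share both parents — two paths of length 2: r = 2·(1/2)^2 = 1/2).
Summing one r·B term per recipient: 3·0.125·0.1 + 3·0.5·0.417 = 0.663.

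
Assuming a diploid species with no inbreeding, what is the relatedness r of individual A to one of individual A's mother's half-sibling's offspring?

Each parent–offspring link contributes a factor of 1/2, and independent paths through distinct common ancestors add.
Half first cousins share one grandparent — one path of length 4: r = (1/2)^4 = 1/16.

0.0625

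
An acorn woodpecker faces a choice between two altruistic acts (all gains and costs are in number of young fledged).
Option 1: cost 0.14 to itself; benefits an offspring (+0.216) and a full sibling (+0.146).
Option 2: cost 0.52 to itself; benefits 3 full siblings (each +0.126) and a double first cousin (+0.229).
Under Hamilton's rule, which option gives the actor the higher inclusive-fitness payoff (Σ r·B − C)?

Option 1: r to an offspring = 0.5.
Option 1: r to a full sibling = 0.5.
Option 1: Σ r·B − C = (1·0.5·0.216 + 1·0.5·0.146) − 0.14 = 0.041.
Option 2: r to a full sibling = 0.5.
Option 2: r to a double first cousin = 0.25.
Option 2: Σ r·B − C = (3·0.5·0.126 + 1·0.25·0.229) − 0.52 = -0.27375.
Option 1 has the higher net inclusive-fitness payoff.

Option 1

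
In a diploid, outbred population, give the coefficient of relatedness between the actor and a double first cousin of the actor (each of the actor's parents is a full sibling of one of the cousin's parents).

Each parent–offspring link contributes a factor of 1/2, and independent paths through distinct common ancestors add.
Double first cousins share both grandparent pairs — four paths of length 4: r = 4·(1/2)^4 = 1/4.

0.25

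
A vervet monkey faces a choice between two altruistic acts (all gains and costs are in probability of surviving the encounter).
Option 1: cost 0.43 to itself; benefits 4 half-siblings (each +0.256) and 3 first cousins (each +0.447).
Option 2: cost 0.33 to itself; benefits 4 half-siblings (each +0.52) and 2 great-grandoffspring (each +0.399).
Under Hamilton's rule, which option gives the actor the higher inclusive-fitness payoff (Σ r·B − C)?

Option 2

Option 1: r to a half-sibling = 0.25.
Option 1: r to a first cousin = 0.125.
Option 1: Σ r·B − C = (4·0.25·0.256 + 3·0.125·0.447) − 0.43 = -0.006375.
Option 2: r to a half-sibling = 0.25.
Option 2: r to a great-grandoffspring = 0.125.
Option 2: Σ r·B − C = (4·0.25·0.52 + 2·0.125·0.399) − 0.33 = 0.28975.
Option 2 has the higher net inclusive-fitness payoff.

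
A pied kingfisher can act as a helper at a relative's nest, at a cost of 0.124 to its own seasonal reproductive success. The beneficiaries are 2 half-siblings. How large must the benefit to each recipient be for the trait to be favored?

r to a half-sibling = 1/4 (half-sibs share one parent — one path of length 2: r = (1/2)^2 = 1/4).
Hamilton's rule with n recipients of equal r: n·r·B > C, so B > C/(n·r) = 0.124/(2·0.25) = 0.248.

0.248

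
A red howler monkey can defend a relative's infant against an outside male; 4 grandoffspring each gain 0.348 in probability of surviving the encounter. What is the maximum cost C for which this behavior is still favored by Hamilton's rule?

r to a grandoffspring = 0.25 (two parent–offspring links: r = (1/2)^2 = 1/4).
Hamilton's rule: n·r·B > C, so the trait is favored while C < n·r·B = 4·0.25·0.348 = 0.348.

0.348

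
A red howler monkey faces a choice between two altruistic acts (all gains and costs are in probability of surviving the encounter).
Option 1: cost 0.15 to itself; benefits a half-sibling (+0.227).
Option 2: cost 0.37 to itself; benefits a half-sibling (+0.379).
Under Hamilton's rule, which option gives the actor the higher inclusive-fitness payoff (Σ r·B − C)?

Option 1

Option 1: r to a half-sibling = 0.25.
Option 1: Σ r·B − C = (1·0.25·0.227) − 0.15 = -0.09325.
Option 2: r to a half-sibling = 0.25.
Option 2: Σ r·B − C = (1·0.25·0.379) − 0.37 = -0.27525.
Option 1 has the higher net inclusive-fitness payoff.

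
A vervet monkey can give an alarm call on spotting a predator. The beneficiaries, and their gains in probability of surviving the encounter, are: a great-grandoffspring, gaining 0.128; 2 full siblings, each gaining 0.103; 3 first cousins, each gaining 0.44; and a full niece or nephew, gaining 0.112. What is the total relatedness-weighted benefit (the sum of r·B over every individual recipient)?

0.312

r to a great-grandoffspring = 1/8 (three parent–offspring links: r = (1/2)^3 = 1/8).
r to a full sibling = 1/2 (full sibs share both parents — two paths of length 2: r = 2·(1/2)^2 = 1/2).
r to a first cousin = 0.125 (first cousins share one grandparent pair — two paths of length 4: r = 2·(1/2)^4 = 1/8).
r to a full niece or nephew = 0.25 (full aunt/uncle↔niece/nephew: two paths of length 3 through the shared grandparent pair: r = 2·(1/2)^3 = 1/4).
Summing one r·B term per recipient: 1·0.125·0.128 + 2·0.5·0.103 + 3·0.125·0.44 + 1·0.25·0.112 = 0.312.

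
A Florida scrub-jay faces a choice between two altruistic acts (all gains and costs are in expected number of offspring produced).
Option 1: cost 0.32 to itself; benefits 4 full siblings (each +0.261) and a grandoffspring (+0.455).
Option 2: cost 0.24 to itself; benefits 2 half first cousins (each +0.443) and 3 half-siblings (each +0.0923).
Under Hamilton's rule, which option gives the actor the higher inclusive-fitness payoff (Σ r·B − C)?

Option 1: r to a full sibling = 0.5.
Option 1: r to a grandoffspring = 0.25.
Option 1: Σ r·B − C = (4·0.5·0.261 + 1·0.25·0.455) − 0.32 = 0.31575.
Option 2: r to a half first cousin = 0.0625.
Option 2: r to a half-sibling = 0.25.
Option 2: Σ r·B − C = (2·0.0625·0.443 + 3·0.25·0.0923) − 0.24 = -0.1154.
Option 1 has the higher net inclusive-fitness payoff.

Option 1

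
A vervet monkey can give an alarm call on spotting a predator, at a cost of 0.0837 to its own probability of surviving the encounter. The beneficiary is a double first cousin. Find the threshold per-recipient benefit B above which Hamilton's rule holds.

0.3348

r to a double first cousin = 0.25 (double first cousins share both grandparent pairs — four paths of length 4: r = 4·(1/2)^4 = 1/4).
Hamilton's rule with n recipients of equal r: n·r·B > C, so B > C/(n·r) = 0.0837/(1·0.25) = 0.3348.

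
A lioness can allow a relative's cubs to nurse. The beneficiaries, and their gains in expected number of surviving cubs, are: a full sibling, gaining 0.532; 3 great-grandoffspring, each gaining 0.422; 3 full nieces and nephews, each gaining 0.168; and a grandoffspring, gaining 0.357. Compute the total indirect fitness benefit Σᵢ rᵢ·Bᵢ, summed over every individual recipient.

r to a full sibling = 0.5 (full sibs share both parents — two paths of length 2: r = 2·(1/2)^2 = 1/2).
r to a great-grandoffspring = 1/8 (three parent–offspring links: r = (1/2)^3 = 1/8).
r to a full niece or nephew = 0.25 (full aunt/uncle↔niece/nephew: two paths of length 3 through the shared grandparent pair: r = 2·(1/2)^3 = 1/4).
r to a grandoffspring = 0.25 (two parent–offspring links: r = (1/2)^2 = 1/4).
Summing one r·B term per recipient: 1·0.5·0.532 + 3·0.125·0.422 + 3·0.25·0.168 + 1·0.25·0.357 = 0.6395.

0.6395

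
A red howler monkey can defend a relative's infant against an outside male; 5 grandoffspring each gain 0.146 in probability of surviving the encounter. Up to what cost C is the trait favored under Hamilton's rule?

0.1825

r to a grandoffspring = 0.25 (two parent–offspring links: r = (1/2)^2 = 1/4).
Hamilton's rule: n·r·B > C, so the trait is favored while C < n·r·B = 5·0.25·0.146 = 0.1825.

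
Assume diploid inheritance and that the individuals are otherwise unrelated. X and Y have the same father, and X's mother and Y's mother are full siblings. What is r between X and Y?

0.375

Wright's path rule: contributions from independent ancestry routes add.
X and Y are related in two ways: half-sibs through their shared father (r = 1/4) and first cousins through their mothers (r = 1/8).
r = 1/4 + 1/8 = 3/8 = 0.375.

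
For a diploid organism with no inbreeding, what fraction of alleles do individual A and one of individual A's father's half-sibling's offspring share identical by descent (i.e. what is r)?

Each parent–offspring link contributes a factor of 1/2, and independent paths through distinct common ancestors add.
Half first cousins share one grandparent — one path of length 4: r = (1/2)^4 = 1/16.

0.0625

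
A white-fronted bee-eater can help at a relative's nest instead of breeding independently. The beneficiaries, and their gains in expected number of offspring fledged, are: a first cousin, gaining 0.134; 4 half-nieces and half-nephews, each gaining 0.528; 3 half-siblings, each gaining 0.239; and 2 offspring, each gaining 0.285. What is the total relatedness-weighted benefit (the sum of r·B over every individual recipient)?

0.745

r to a first cousin = 0.125 (first cousins share one grandparent pair — two paths of length 4: r = 2·(1/2)^4 = 1/8).
r to a half-niece or half-nephew = 0.125 (half-aunt/uncle↔niece/nephew: one path of length 3: r = (1/2)^3 = 1/8).
r to a half-sibling = 0.25 (half-sibs share one parent — one path of length 2: r = (1/2)^2 = 1/4).
r to an offspring = 0.5 (one parent–offspring link: r = (1/2)^1 = 1/2).
Summing one r·B term per recipient: 1·0.125·0.134 + 4·0.125·0.528 + 3·0.25·0.239 + 2·0.5·0.285 = 0.745.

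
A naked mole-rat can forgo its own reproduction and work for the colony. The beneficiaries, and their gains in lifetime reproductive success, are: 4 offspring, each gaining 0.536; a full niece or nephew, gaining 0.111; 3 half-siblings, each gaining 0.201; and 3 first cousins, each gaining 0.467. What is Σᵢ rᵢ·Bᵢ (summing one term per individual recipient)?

1.425625

r to an offspring = 0.5 (one parent–offspring link: r = (1/2)^1 = 1/2).
r to a full niece or nephew = 1/4 (full aunt/uncle↔niece/nephew: two paths of length 3 through the shared grandparent pair: r = 2·(1/2)^3 = 1/4).
r to a half-sibling = 1/4 (half-sibs share one parent — one path of length 2: r = (1/2)^2 = 1/4).
r to a first cousin = 1/8 (first cousins share one grandparent pair — two paths of length 4: r = 2·(1/2)^4 = 1/8).
Summing one r·B term per recipient: 4·0.5·0.536 + 1·0.25·0.111 + 3·0.25·0.201 + 3·0.125·0.467 = 1.425625.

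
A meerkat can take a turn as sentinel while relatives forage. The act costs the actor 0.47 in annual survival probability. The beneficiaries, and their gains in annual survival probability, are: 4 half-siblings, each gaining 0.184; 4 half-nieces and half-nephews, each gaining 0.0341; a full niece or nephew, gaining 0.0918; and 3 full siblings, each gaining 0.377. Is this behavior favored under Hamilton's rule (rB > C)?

Yes

Hamilton's rule: the trait is favored when the sum of r·B over every recipient exceeds the actor's cost C.
r to a half-sibling = 0.25 (half-sibs share one parent — one path of length 2: r = (1/2)^2 = 1/4).
r to a half-niece or half-nephew = 0.125 (half-aunt/uncle↔niece/nephew: one path of length 3: r = (1/2)^3 = 1/8).
r to a full niece or nephew = 0.25 (full aunt/uncle↔niece/nephew: two paths of length 3 through the shared grandparent pair: r = 2·(1/2)^3 = 1/4).
r to a full sibling = 1/2 (full sibs share both parents — two paths of length 2: r = 2·(1/2)^2 = 1/2).
Summing one r·B term per recipient: 4·0.25·0.184 + 4·0.125·0.0341 + 1·0.25·0.0918 + 3·0.5·0.377 = 0.7895.
0.7895 > 0.47: the indirect benefit exceeds the cost.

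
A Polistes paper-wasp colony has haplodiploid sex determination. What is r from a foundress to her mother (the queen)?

One meiotic link between diploid queen and diploid daughter: r = 1/2.

0.5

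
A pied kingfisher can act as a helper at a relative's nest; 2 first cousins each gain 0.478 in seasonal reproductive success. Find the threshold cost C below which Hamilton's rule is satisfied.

r to a first cousin = 0.125 (first cousins share one grandparent pair — two paths of length 4: r = 2·(1/2)^4 = 1/8).
Hamilton's rule: n·r·B > C, so the trait is favored while C < n·r·B = 2·0.125·0.478 = 0.1195.

0.1195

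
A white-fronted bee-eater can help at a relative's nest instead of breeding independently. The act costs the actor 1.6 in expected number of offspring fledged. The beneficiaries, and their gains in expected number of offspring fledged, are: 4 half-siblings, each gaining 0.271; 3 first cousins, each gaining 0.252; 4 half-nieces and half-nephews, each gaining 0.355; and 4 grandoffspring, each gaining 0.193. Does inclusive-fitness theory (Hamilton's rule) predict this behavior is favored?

Hamilton's rule: the trait is favored when the sum of r·B over every recipient exceeds the actor's cost C.
r to a half-sibling = 0.25 (half-sibs share one parent — one path of length 2: r = (1/2)^2 = 1/4).
r to a first cousin = 1/8 (first cousins share one grandparent pair — two paths of length 4: r = 2·(1/2)^4 = 1/8).
r to a half-niece or half-nephew = 1/8 (half-aunt/uncle↔niece/nephew: one path of length 3: r = (1/2)^3 = 1/8).
r to a grandoffspring = 0.25 (two parent–offspring links: r = (1/2)^2 = 1/4).
Summing one r·B term per recipient: 4·0.25·0.271 + 3·0.125·0.252 + 4·0.125·0.355 + 4·0.25·0.193 = 0.736.
0.736 < 1.6: the indirect benefit is less than the cost.

No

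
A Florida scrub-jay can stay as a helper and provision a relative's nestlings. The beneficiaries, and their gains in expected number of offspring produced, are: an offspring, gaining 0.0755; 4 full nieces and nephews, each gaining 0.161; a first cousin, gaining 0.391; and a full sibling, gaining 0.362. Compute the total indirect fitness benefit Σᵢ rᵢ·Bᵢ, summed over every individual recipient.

r to an offspring = 0.5 (one parent–offspring link: r = (1/2)^1 = 1/2).
r to a full niece or nephew = 0.25 (full aunt/uncle↔niece/nephew: two paths of length 3 through the shared grandparent pair: r = 2·(1/2)^3 = 1/4).
r to a first cousin = 1/8 (first cousins share one grandparent pair — two paths of length 4: r = 2·(1/2)^4 = 1/8).
r to a full sibling = 0.5 (full sibs share both parents — two paths of length 2: r = 2·(1/2)^2 = 1/2).
Summing one r·B term per recipient: 1·0.5·0.0755 + 4·0.25·0.161 + 1·0.125·0.391 + 1·0.5·0.362 = 0.428625.

0.428625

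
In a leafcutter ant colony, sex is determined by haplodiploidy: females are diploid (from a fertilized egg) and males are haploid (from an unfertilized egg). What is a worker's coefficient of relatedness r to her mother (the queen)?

One meiotic link between diploid queen and diploid daughter: r = 1/2.

0.5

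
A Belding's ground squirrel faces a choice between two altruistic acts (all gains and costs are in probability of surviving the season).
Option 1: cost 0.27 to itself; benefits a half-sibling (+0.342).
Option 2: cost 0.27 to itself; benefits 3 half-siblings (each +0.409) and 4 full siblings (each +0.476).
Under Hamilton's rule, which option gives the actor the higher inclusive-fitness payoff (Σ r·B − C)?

Option 1: r to a half-sibling = 0.25.
Option 1: Σ r·B − C = (1·0.25·0.342) − 0.27 = -0.1845.
Option 2: r to a half-sibling = 0.25.
Option 2: r to a full sibling = 0.5.
Option 2: Σ r·B − C = (3·0.25·0.409 + 4·0.5·0.476) − 0.27 = 0.98875.
Option 2 has the higher net inclusive-fitness payoff.

Option 2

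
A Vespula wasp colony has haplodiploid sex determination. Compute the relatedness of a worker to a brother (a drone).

Her haploid brother carries none of their father's genes and a random half of their mother's genome; that half matches the maternal half of her own genome with probability 1/2: r = 1/2 · 1/2 = 1/4.

0.25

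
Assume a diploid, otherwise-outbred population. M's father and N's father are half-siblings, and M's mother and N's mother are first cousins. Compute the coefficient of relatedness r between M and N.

0.09375

Independent pedigree routes through distinct common ancestors add.
M and N are related in two ways: half first cousins through their fathers (r = 1/16) and second cousins through their mothers (r = 1/32).
r = 1/16 + 1/32 = 0.09375.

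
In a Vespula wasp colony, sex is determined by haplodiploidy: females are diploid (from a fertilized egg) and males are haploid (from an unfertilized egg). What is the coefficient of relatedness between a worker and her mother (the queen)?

One meiotic link between diploid queen and diploid daughter: r = 1/2.

0.5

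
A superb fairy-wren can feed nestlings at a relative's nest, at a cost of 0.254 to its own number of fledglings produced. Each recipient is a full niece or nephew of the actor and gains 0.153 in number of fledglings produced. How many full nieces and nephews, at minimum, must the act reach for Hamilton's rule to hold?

7

r to a full niece or nephew = 1/4 (full aunt/uncle↔niece/nephew: two paths of length 3 through the shared grandparent pair: r = 2·(1/2)^3 = 1/4).
Hamilton's rule: n·r·B > C  ⇒  n > C/(r·B) = 0.254/(0.25·0.153) = 6.641.
The smallest integer exceeding 6.641 is 7.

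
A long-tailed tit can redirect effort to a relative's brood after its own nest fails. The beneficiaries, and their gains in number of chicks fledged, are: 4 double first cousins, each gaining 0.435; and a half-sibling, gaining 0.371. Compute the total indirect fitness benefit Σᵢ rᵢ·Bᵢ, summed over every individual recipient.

0.52775

r to a double first cousin = 0.25 (double first cousins share both grandparent pairs — four paths of length 4: r = 4·(1/2)^4 = 1/4).
r to a half-sibling = 0.25 (half-sibs share one parent — one path of length 2: r = (1/2)^2 = 1/4).
Summing one r·B term per recipient: 4·0.25·0.435 + 1·0.25·0.371 = 0.52775.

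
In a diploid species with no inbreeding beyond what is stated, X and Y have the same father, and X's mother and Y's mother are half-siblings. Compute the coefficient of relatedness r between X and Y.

Wright's path rule: contributions from independent ancestry routes add.
X and Y are related in two ways: half-sibs through their shared father (r = 1/4) and half first cousins through their mothers (r = 1/16).
r = 1/4 + 1/16 = 5/16 = 0.3125.

0.3125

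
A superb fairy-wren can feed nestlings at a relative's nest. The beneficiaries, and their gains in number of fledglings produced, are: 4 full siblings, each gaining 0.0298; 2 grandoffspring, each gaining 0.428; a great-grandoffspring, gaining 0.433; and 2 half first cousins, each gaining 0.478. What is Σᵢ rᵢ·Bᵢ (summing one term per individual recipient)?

r to a full sibling = 0.5 (full sibs share both parents — two paths of length 2: r = 2·(1/2)^2 = 1/2).
r to a grandoffspring = 0.25 (two parent–offspring links: r = (1/2)^2 = 1/4).
r to a great-grandoffspring = 1/8 (three parent–offspring links: r = (1/2)^3 = 1/8).
r to a half first cousin = 1/16 (half first cousins share one grandparent — one path of length 4: r = (1/2)^4 = 1/16).
Summing one r·B term per recipient: 4·0.5·0.0298 + 2·0.25·0.428 + 1·0.125·0.433 + 2·0.0625·0.478 = 0.387475.

0.387475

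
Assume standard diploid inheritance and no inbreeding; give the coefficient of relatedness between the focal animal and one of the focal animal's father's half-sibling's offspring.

Each parent–offspring link contributes a factor of 1/2, and independent paths through distinct common ancestors add.
Half first cousins share one grandparent — one path of length 4: r = (1/2)^4 = 1/16.

0.0625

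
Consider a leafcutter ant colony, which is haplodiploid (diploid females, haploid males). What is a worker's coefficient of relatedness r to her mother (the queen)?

One meiotic link between diploid queen and diploid daughter: r = 1/2.

0.5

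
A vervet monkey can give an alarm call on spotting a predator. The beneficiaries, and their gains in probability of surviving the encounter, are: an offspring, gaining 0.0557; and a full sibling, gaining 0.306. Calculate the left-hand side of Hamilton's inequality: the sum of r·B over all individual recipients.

r to an offspring = 0.5 (one parent–offspring link: r = (1/2)^1 = 1/2).
r to a full sibling = 1/2 (full sibs share both parents — two paths of length 2: r = 2·(1/2)^2 = 1/2).
Summing one r·B term per recipient: 1·0.5·0.0557 + 1·0.5·0.306 = 0.18085.

0.18085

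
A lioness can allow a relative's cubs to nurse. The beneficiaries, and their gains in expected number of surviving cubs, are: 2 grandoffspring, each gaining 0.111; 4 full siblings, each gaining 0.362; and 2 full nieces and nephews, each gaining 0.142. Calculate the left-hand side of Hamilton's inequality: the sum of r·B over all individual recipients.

0.8505

r to a grandoffspring = 1/4 (two parent–offspring links: r = (1/2)^2 = 1/4).
r to a full sibling = 1/2 (full sibs share both parents — two paths of length 2: r = 2·(1/2)^2 = 1/2).
r to a full niece or nephew = 0.25 (full aunt/uncle↔niece/nephew: two paths of length 3 through the shared grandparent pair: r = 2·(1/2)^3 = 1/4).
Summing one r·B term per recipient: 2·0.25·0.111 + 4·0.5·0.362 + 2·0.25·0.142 = 0.8505.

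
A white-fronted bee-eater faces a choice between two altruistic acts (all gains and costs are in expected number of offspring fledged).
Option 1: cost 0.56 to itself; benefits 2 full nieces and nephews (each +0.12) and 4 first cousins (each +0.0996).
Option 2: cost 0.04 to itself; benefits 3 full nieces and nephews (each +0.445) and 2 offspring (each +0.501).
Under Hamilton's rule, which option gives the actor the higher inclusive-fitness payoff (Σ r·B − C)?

Option 2

Option 1: r to a full niece or nephew = 0.25.
Option 1: r to a first cousin = 0.125.
Option 1: Σ r·B − C = (2·0.25·0.12 + 4·0.125·0.0996) − 0.56 = -0.4502.
Option 2: r to a full niece or nephew = 0.25.
Option 2: r to an offspring = 0.5.
Option 2: Σ r·B − C = (3·0.25·0.445 + 2·0.5·0.501) − 0.04 = 0.79475.
Option 2 has the higher net inclusive-fitness payoff.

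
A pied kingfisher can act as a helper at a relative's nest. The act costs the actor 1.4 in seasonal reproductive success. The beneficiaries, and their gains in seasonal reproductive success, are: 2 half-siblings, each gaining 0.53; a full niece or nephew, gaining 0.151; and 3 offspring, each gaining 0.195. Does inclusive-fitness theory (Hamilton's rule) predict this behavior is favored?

No

Hamilton's rule: the trait is favored when the sum of r·B over every recipient exceeds the actor's cost C.
r to a half-sibling = 1/4 (half-sibs share one parent — one path of length 2: r = (1/2)^2 = 1/4).
r to a full niece or nephew = 1/4 (full aunt/uncle↔niece/nephew: two paths of length 3 through the shared grandparent pair: r = 2·(1/2)^3 = 1/4).
r to an offspring = 1/2 (one parent–offspring link: r = (1/2)^1 = 1/2).
Summing one r·B term per recipient: 2·0.25·0.53 + 1·0.25·0.151 + 3·0.5·0.195 = 0.59525.
0.59525 < 1.4: the indirect benefit is less than the cost.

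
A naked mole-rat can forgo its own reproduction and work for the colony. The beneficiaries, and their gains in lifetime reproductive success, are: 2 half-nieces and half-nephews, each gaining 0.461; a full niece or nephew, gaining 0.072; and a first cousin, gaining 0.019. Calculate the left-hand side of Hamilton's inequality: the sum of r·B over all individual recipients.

r to a half-niece or half-nephew = 1/8 (half-aunt/uncle↔niece/nephew: one path of length 3: r = (1/2)^3 = 1/8).
r to a full niece or nephew = 1/4 (full aunt/uncle↔niece/nephew: two paths of length 3 through the shared grandparent pair: r = 2·(1/2)^3 = 1/4).
r to a first cousin = 1/8 (first cousins share one grandparent pair — two paths of length 4: r = 2·(1/2)^4 = 1/8).
Summing one r·B term per recipient: 2·0.125·0.461 + 1·0.25·0.072 + 1·0.125·0.019 = 0.135625.

0.135625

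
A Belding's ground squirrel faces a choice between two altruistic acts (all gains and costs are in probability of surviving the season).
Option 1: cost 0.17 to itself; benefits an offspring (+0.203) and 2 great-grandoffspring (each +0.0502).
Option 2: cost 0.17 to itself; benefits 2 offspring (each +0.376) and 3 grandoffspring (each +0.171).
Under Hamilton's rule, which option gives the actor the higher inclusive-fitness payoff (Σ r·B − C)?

Option 1: r to an offspring = 0.5.
Option 1: r to a great-grandoffspring = 0.125.
Option 1: Σ r·B − C = (1·0.5·0.203 + 2·0.125·0.0502) − 0.17 = -0.05595.
Option 2: r to an offspring = 0.5.
Option 2: r to a grandoffspring = 0.25.
Option 2: Σ r·B − C = (2·0.5·0.376 + 3·0.25·0.171) − 0.17 = 0.33425.
Option 2 has the higher net inclusive-fitness payoff.

Option 2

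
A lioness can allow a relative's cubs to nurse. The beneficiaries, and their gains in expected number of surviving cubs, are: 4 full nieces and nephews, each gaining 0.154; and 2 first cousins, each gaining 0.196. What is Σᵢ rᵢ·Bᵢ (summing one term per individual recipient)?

r to a full niece or nephew = 0.25 (full aunt/uncle↔niece/nephew: two paths of length 3 through the shared grandparent pair: r = 2·(1/2)^3 = 1/4).
r to a first cousin = 1/8 (first cousins share one grandparent pair — two paths of length 4: r = 2·(1/2)^4 = 1/8).
Summing one r·B term per recipient: 4·0.25·0.154 + 2·0.125·0.196 = 0.203.

0.203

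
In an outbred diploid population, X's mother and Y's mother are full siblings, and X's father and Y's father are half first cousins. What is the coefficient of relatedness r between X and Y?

0.140625

Relatedness sums over independent paths through distinct common ancestors.
X and Y are related in two ways: first cousins through their mothers (r = 1/8) and half second cousins through their fathers (r = 1/64).
r = 1/8 + 1/64 = 0.140625.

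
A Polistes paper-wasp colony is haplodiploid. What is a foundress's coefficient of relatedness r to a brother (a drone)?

0.25

Her haploid brother carries none of their father's genes and a random half of their mother's genome; that half matches the maternal half of her own genome with probability 1/2: r = 1/2 · 1/2 = 1/4.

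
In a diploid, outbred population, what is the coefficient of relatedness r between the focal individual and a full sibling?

0.5

Full sibs share both parents — two paths of length 2: r = 2·(1/2)^2 = 1/2.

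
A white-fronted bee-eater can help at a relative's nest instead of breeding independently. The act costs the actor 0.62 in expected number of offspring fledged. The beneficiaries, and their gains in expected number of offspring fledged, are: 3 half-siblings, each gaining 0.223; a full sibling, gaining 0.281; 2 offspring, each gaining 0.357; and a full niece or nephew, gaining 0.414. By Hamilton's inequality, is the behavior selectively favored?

Hamilton's rule: the trait is favored when the sum of r·B over every recipient exceeds the actor's cost C.
r to a half-sibling = 1/4 (half-sibs share one parent — one path of length 2: r = (1/2)^2 = 1/4).
r to a full sibling = 1/2 (full sibs share both parents — two paths of length 2: r = 2·(1/2)^2 = 1/2).
r to an offspring = 0.5 (one parent–offspring link: r = (1/2)^1 = 1/2).
r to a full niece or nephew = 0.25 (full aunt/uncle↔niece/nephew: two paths of length 3 through the shared grandparent pair: r = 2·(1/2)^3 = 1/4).
Summing one r·B term per recipient: 3·0.25·0.223 + 1·0.5·0.281 + 2·0.5·0.357 + 1·0.25·0.414 = 0.76825.
0.76825 > 0.62: the indirect benefit exceeds the cost.

Yes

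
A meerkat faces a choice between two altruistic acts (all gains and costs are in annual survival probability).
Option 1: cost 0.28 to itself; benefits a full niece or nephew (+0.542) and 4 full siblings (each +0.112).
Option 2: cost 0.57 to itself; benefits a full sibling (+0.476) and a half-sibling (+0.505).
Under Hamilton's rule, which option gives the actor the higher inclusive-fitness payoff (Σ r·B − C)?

Option 1: r to a full niece or nephew = 0.25.
Option 1: r to a full sibling = 0.5.
Option 1: Σ r·B − C = (1·0.25·0.542 + 4·0.5·0.112) − 0.28 = 0.0795.
Option 2: r to a full sibling = 0.5.
Option 2: r to a half-sibling = 0.25.
Option 2: Σ r·B − C = (1·0.5·0.476 + 1·0.25·0.505) − 0.57 = -0.20575.
Option 1 has the higher net inclusive-fitness payoff.

Option 1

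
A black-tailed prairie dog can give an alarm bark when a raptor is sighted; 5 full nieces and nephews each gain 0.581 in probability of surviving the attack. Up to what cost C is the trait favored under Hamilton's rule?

r to a full niece or nephew = 0.25 (full aunt/uncle↔niece/nephew: two paths of length 3 through the shared grandparent pair: r = 2·(1/2)^3 = 1/4).
Hamilton's rule: n·r·B > C, so the trait is favored while C < n·r·B = 5·0.25·0.581 = 0.72625.

0.72625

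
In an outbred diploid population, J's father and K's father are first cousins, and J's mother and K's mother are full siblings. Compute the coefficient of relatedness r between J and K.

0.15625

Independent pedigree routes through distinct common ancestors add.
J and K are related in two ways: second cousins through their fathers (r = 1/32) and first cousins through their mothers (r = 1/8).
r = 1/32 + 1/8 = 5/32 = 0.15625.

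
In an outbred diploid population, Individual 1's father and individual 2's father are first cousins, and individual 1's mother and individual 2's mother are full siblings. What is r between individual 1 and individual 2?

Wright's path rule: contributions from independent ancestry routes add.
Individual 1 and individual 2 are related in two ways: second cousins through their fathers (r = 1/32) and first cousins through their mothers (r = 1/8).
r = 1/32 + 1/8 = 5/32 = 0.15625.

0.15625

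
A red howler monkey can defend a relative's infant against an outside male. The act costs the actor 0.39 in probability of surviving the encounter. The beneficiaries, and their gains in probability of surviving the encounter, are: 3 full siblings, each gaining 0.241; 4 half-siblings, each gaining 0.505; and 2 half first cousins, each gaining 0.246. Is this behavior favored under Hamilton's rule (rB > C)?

Hamilton's rule: the trait is favored when the sum of r·B over every recipient exceeds the actor's cost C.
r to a full sibling = 1/2 (full sibs share both parents — two paths of length 2: r = 2·(1/2)^2 = 1/2).
r to a half-sibling = 0.25 (half-sibs share one parent — one path of length 2: r = (1/2)^2 = 1/4).
r to a half first cousin = 1/16 (half first cousins share one grandparent — one path of length 4: r = (1/2)^4 = 1/16).
Summing one r·B term per recipient: 3·0.5·0.241 + 4·0.25·0.505 + 2·0.0625·0.246 = 0.89725.
0.89725 > 0.39: the indirect benefit exceeds the cost.

Yes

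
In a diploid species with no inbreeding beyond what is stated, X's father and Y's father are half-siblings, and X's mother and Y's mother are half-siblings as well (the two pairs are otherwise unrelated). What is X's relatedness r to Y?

Wright's path rule: contributions from independent ancestry routes add.
X and Y are related in two ways: half first cousins through their fathers (r = 1/16) and half first cousins through their mothers (r = 1/16).
r = 1/16 + 1/16 = 1/8 = 0.125.

0.125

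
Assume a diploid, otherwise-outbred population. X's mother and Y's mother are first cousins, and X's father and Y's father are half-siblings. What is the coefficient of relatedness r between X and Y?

0.09375

Relatedness sums over independent paths through distinct common ancestors.
X and Y are related in two ways: second cousins through their mothers (r = 1/32) and half first cousins through their fathers (r = 1/16).
r = 1/32 + 1/16 = 0.09375.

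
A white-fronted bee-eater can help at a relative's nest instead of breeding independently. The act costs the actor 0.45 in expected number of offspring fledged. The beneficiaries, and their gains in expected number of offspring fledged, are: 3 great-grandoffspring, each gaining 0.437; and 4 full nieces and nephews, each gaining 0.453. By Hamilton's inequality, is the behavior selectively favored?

Yes

Hamilton's rule: the trait is favored when the sum of r·B over every recipient exceeds the actor's cost C.
r to a great-grandoffspring = 0.125 (three parent–offspring links: r = (1/2)^3 = 1/8).
r to a full niece or nephew = 1/4 (full aunt/uncle↔niece/nephew: two paths of length 3 through the shared grandparent pair: r = 2·(1/2)^3 = 1/4).
Summing one r·B term per recipient: 3·0.125·0.437 + 4·0.25·0.453 = 0.616875.
0.616875 > 0.45: the indirect benefit exceeds the cost.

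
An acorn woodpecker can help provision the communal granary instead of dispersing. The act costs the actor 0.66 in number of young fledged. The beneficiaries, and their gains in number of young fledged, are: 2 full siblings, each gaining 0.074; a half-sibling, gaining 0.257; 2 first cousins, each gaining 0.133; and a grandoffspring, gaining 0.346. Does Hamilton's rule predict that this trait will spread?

Hamilton's rule: the trait is favored when the sum of r·B over every recipient exceeds the actor's cost C.
r to a full sibling = 0.5 (full sibs share both parents — two paths of length 2: r = 2·(1/2)^2 = 1/2).
r to a half-sibling = 1/4 (half-sibs share one parent — one path of length 2: r = (1/2)^2 = 1/4).
r to a first cousin = 0.125 (first cousins share one grandparent pair — two paths of length 4: r = 2·(1/2)^4 = 1/8).
r to a grandoffspring = 1/4 (two parent–offspring links: r = (1/2)^2 = 1/4).
Summing one r·B term per recipient: 2·0.5·0.074 + 1·0.25·0.257 + 2·0.125·0.133 + 1·0.25·0.346 = 0.258.
0.258 < 0.66: the indirect benefit is less than the cost.

No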